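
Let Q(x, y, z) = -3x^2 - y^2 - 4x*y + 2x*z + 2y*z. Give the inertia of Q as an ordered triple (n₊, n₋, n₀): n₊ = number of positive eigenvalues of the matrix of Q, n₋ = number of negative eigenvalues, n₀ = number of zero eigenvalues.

The symmetric matrix is A = [[-3, -2, 1], [-2, -1, 1], [1, 1, 0]].
Applying the same elementary operations to the rows and columns of A produces a congruent diagonal matrix with entries -3, 1/3, 0.
Counting signs: 1 positive, 1 negative, 1 zero.

(1, 1, 1)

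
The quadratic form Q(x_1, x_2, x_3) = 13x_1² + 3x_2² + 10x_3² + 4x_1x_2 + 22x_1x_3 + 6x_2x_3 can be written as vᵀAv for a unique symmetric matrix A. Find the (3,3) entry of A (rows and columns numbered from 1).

The coefficient of x_3² in Q is 10, and that is exactly A[3,3].

10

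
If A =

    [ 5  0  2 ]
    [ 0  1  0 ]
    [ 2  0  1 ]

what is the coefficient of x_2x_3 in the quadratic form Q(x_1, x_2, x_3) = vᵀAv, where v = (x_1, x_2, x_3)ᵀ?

The coefficient of x_2x_3 is A[2,3] + A[3,2] = 2·0 = 0.

0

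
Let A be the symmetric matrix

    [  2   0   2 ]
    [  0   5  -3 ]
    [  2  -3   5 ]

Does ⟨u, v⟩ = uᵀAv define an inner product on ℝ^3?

Leading principal minors: Δ_1 = 2, Δ_2 = 10, Δ_3 = 12.
All leading principal minors are positive, so by Sylvester's criterion Q is positive definite.
⟨·,·⟩ is an inner product exactly when A is positive definite.

yes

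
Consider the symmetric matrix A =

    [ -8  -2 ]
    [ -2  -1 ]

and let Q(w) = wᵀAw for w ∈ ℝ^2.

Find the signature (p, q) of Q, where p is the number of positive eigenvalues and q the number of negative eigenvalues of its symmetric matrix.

Symmetric row and column elimination reduces A to a congruent diagonal form with pivots -8, -1/2.
That gives 2 negative pivots.

(0, 2)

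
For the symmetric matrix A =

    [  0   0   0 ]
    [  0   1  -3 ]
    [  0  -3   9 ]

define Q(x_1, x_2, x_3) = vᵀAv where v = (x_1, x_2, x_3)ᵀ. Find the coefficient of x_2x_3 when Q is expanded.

-6

The coefficient of x_2x_3 is A[2,3] + A[3,2] = 2·(-3) = -6.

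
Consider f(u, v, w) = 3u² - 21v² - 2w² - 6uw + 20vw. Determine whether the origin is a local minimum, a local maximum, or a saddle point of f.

The Hessian at the origin is H = [[6, 0, -6], [0, -42, 20], [-6, 20, -4]].
Row-reducing H symmetrically gives the diagonal entries 6, -42, -10/21.
Counting signs: 1 positive, 2 negative.
H is indefinite, so the origin is a saddle point.

saddle point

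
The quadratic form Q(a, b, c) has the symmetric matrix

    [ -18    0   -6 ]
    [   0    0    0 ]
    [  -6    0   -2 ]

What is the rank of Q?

Congruent diagonalization of A (simultaneous row and column reduction) yields pivots -18, 0, 0.
Counting signs: 1 negative, 2 zero.
The rank is the number of nonzero pivots: 1.

1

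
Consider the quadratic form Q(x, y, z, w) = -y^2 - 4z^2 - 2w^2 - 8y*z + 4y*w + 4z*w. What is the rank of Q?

3

Write A = [[0, 0, 0, 0], [0, -1, -4, 2], [0, -4, -4, 2], [0, 2, 2, -2]].
Row-reducing A symmetrically gives the diagonal entries 0, -1, 12, -1.
So there are 1 positive, 2 negative, 1 zero pivots.
The rank is the number of nonzero pivots: 3.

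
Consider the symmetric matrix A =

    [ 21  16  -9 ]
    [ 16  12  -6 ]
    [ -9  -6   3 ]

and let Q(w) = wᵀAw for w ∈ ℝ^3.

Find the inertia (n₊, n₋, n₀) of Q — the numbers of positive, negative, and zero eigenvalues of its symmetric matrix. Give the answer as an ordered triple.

(2, 1, 0)

Symmetric row and column elimination reduces A to a congruent diagonal form with pivots 21, -4/21, 3.
So there are 2 positive, 1 negative pivots.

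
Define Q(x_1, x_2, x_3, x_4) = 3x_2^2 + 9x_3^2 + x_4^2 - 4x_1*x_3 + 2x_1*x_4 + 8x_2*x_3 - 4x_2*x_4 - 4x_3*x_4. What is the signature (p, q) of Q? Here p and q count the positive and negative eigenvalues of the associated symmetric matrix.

(3, 1)

The symmetric matrix is A = [[0, 0, -2, 1], [0, 3, 4, -2], [-2, 4, 9, -2], [1, -2, -2, 1]].
By Sylvester's law of inertia any congruent diagonalization of A has 3 positive, 1 negative and 0 zero entries.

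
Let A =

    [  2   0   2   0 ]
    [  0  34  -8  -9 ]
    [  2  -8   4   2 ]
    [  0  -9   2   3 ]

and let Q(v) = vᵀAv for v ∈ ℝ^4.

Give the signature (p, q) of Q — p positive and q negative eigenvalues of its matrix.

(4, 0)

Row-reducing A symmetrically gives the diagonal entries 2, 34, 2/17, 1/2.
That gives 4 positive pivots.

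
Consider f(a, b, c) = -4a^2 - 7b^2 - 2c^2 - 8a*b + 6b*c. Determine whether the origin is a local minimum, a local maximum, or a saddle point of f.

The Hessian at the origin is H = [[-8, -8, 0], [-8, -14, 6], [0, 6, -4]].
Row-reducing H symmetrically gives the diagonal entries -8, -6, 2.
Counting signs: 1 positive, 2 negative.
H is indefinite, so the origin is a saddle point.

saddle point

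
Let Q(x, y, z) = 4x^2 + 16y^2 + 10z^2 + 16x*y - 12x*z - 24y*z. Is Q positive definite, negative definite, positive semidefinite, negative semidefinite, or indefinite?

Write A = [[4, 8, -6], [8, 16, -12], [-6, -12, 10]].
Symmetric row and column elimination reduces A to a congruent diagonal form with pivots 4, 0, 1.
So there are 2 positive, 1 zero pivots.
Hence Q is positive semidefinite.

positive semidefinite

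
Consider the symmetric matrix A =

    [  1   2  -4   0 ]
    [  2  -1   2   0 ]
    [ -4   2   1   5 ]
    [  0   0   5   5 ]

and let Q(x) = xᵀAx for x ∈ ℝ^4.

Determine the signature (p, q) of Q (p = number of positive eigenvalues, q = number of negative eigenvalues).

(2, 1)

Symmetric row and column elimination reduces A to a congruent diagonal form with pivots 1, -5, 5, 0.
So there are 2 positive, 1 negative, 1 zero pivots.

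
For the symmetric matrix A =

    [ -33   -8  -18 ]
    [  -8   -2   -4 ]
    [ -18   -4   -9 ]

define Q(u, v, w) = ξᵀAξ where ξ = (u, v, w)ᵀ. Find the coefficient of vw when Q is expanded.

-8

The coefficient of vw is A[2,3] + A[3,2] = 2·(-4) = -8.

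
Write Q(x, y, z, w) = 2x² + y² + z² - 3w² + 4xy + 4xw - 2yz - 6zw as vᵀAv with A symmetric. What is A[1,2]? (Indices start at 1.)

2

The coefficient of x·y in Q is 4. For a symmetric A this equals A[1,2] + A[2,1] = 2·A[1,2].
So A[1,2] = 4/2 = 2.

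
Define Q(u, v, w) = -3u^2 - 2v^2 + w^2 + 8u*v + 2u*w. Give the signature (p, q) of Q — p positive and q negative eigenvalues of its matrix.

The symmetric matrix is A = [[-3, 4, 1], [4, -2, 0], [1, 0, 1]].
Applying the same elementary operations to the rows and columns of A produces a congruent diagonal matrix with entries -3, 10/3, 4/5.
Counting signs: 2 positive, 1 negative.

(2, 1)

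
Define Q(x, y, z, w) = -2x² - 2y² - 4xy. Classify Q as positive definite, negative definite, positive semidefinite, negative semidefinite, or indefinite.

Write A = [[-2, -2, 0, 0], [-2, -2, 0, 0], [0, 0, 0, 0], [0, 0, 0, 0]].
Applying the same elementary operations to the rows and columns of A produces a congruent diagonal matrix with entries -2, 0, 0, 0.
That gives 1 negative, 3 zero pivots.
Hence Q is negative semidefinite.

negative semidefinite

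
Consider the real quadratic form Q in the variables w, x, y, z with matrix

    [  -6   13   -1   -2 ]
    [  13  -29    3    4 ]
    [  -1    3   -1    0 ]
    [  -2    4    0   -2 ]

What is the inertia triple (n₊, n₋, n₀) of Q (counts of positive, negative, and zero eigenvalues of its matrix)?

Applying the same elementary operations to the rows and columns of A produces a congruent diagonal matrix with entries -6, -5/6, 0, -6/5.
So there are 3 negative, 1 zero pivots.

(0, 3, 1)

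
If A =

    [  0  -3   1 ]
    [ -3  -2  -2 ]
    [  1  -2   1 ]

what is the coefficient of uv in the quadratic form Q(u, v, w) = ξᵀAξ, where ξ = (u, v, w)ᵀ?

-6

The coefficient of uv is A[1,2] + A[2,1] = 2·(-3) = -6.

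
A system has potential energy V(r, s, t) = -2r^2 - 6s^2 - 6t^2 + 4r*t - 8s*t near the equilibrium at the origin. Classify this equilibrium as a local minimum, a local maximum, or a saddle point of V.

local maximum

The Hessian at the origin is H = [[-4, 0, 4], [0, -12, -8], [4, -8, -12]].
Row-reducing H symmetrically gives the diagonal entries -4, -12, -8/3.
So there are 3 negative pivots.
H is negative definite, so the origin is a strict local maximum.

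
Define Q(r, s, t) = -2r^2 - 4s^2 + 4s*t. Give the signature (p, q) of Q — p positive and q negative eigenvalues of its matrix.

The symmetric matrix is A = [[-2, 0, 0], [0, -4, 2], [0, 2, 0]].
Congruent diagonalization of A (simultaneous row and column reduction) yields pivots -2, -4, 1.
Counting signs: 1 positive, 2 negative.

(1, 2)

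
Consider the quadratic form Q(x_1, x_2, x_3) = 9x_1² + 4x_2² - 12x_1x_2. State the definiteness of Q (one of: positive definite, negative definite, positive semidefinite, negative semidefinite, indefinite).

The symmetric matrix is A = [[9, -6, 0], [-6, 4, 0], [0, 0, 0]].
Symmetric row and column elimination reduces A to a congruent diagonal form with pivots 9, 0, 0.
So there are 1 positive, 2 zero pivots.
Hence Q is positive semidefinite.

positive semidefinite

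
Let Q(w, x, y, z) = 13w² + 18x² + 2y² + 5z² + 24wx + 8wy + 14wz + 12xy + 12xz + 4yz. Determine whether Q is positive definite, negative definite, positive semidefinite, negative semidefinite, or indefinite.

The symmetric matrix is A = [[13, 12, 4, 7], [12, 18, 6, 6], [4, 6, 2, 2], [7, 6, 2, 5]].
Symmetric row and column elimination reduces A to a congruent diagonal form with pivots 13, 90/13, 0, 6/5.
That gives 3 positive, 1 zero pivots.
Hence Q is positive semidefinite.

positive semidefinite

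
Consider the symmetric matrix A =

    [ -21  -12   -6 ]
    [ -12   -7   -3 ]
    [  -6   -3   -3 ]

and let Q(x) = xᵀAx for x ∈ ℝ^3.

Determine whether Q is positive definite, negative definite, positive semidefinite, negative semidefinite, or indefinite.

Applying the same elementary operations to the rows and columns of A produces a congruent diagonal matrix with entries -21, -1/7, 0.
Counting signs: 2 negative, 1 zero.
Hence Q is negative semidefinite.

negative semidefinite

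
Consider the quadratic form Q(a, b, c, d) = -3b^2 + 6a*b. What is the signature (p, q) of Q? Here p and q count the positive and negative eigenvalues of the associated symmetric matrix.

The symmetric matrix is A = [[0, 3, 0, 0], [3, -3, 0, 0], [0, 0, 0, 0], [0, 0, 0, 0]].
By Sylvester's law of inertia any congruent diagonalization of A has 1 positive, 1 negative and 2 zero entries.

(1, 1)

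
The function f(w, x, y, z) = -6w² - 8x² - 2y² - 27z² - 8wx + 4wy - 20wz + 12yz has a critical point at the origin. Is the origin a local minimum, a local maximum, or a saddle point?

The Hessian at the origin is H = [[-12, -8, 4, -20], [-8, -16, 0, 0], [4, 0, -4, 12], [-20, 0, 12, -54]].
Applying the same elementary operations to the rows and columns of H produces a congruent diagonal matrix with entries -12, -32/3, -2, -2.
So there are 4 negative pivots.
H is negative definite, so the origin is a strict local maximum.

local maximum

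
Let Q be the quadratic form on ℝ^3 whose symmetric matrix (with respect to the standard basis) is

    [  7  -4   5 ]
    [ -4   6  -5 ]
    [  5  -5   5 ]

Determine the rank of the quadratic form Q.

Congruent diagonalization of A (simultaneous row and column reduction) yields pivots 7, 26/7, 5/26.
So there are 3 positive pivots.
The rank is the number of nonzero pivots: 3.

3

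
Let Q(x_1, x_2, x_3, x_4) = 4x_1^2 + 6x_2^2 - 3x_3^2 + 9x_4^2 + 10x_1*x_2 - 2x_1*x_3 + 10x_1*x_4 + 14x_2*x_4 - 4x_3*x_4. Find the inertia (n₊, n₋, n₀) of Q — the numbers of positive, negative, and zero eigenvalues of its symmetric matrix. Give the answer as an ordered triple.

Write A = [[4, 5, -1, 5], [5, 6, 0, 7], [-1, 0, -3, -2], [5, 7, -2, 9]].
An LDLᵀ factorisation of A has diagonal entries 4, -1/4, 3, 2.
Counting signs: 3 positive, 1 negative.

(3, 1, 0)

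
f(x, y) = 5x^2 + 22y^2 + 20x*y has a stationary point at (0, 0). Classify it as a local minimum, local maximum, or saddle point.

local minimum

The Hessian at the origin is H = [[10, 20], [20, 44]].
det H = 10·44 − (20)² = 40 > 0 and H[1,1] = 10 > 0, so H is positive definite.
Therefore the origin is a local minimum.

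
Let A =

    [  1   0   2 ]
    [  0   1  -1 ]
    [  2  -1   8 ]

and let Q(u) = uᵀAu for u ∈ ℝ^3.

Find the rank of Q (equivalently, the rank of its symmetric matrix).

3

Congruent diagonalization of A (simultaneous row and column reduction) yields pivots 1, 1, 3.
So there are 3 positive pivots.
The rank is the number of nonzero pivots: 3.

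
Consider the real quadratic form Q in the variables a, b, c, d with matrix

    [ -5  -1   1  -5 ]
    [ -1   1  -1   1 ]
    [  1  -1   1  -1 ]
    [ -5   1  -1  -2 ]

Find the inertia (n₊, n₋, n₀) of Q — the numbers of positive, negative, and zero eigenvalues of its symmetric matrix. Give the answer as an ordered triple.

(1, 2, 1)

Symmetric row and column elimination reduces A to a congruent diagonal form with pivots -5, 6/5, 0, -1/3.
That gives 1 positive, 2 negative, 1 zero pivots.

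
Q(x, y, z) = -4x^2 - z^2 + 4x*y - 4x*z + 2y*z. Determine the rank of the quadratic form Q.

2

The symmetric matrix is A = [[-4, 2, -2], [2, 0, 1], [-2, 1, -1]].
Row-reducing A symmetrically gives the diagonal entries -4, 1, 0.
So there are 1 positive, 1 negative, 1 zero pivots.
The rank is the number of nonzero pivots: 2.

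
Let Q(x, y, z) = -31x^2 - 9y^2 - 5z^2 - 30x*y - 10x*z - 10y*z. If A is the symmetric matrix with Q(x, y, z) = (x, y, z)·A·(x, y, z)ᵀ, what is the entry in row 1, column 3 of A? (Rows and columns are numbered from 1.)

The coefficient of x·z in Q is -10. For a symmetric A this equals A[1,3] + A[3,1] = 2·A[1,3].
So A[1,3] = -10/2 = -5.

-5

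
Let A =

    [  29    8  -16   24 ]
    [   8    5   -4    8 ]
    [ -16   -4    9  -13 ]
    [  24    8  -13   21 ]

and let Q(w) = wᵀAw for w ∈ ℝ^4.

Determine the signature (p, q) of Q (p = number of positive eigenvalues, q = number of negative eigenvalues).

(4, 0)

An LDLᵀ factorisation of A has diagonal entries 29, 81/29, 1/9, 4/9.
So there are 4 positive pivots.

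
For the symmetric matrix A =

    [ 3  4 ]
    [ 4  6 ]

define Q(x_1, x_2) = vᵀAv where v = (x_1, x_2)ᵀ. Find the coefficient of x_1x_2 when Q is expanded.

8

The coefficient of x_1x_2 is A[1,2] + A[2,1] = 2·4 = 8.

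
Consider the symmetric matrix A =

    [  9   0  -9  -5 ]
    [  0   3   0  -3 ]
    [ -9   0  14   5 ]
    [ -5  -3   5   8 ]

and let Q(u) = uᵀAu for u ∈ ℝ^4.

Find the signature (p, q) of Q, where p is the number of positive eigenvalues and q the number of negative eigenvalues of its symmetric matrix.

(4, 0)

Symmetric row and column elimination reduces A to a congruent diagonal form with pivots 9, 3, 5, 20/9.
That gives 4 positive pivots.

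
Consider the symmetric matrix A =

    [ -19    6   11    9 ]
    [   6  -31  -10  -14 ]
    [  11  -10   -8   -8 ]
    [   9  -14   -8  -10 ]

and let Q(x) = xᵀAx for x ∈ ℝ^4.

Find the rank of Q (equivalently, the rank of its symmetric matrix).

Applying the same elementary operations to the rows and columns of A produces a congruent diagonal matrix with entries -19, -553/19, -93/553, -30/31.
So there are 4 negative pivots.
The rank is the number of nonzero pivots: 4.

4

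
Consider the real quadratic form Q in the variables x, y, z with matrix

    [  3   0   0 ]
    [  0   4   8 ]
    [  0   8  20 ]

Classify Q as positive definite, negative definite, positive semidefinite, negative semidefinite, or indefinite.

positive definite

Leading principal minors: Δ_1 = 3, Δ_2 = 12, Δ_3 = 48.
All leading principal minors are positive, so by Sylvester's criterion Q is positive definite.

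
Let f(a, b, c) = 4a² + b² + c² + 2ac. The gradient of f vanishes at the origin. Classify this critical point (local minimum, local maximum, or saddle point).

local minimum

The Hessian at the origin is H = [[8, 0, 2], [0, 2, 0], [2, 0, 2]].
An LDLᵀ factorisation of H has diagonal entries 8, 2, 3/2.
Counting signs: 3 positive.
H is positive definite, so the origin is a strict local minimum.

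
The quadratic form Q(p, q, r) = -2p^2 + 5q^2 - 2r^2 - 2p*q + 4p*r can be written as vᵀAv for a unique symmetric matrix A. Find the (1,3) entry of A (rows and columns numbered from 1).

2

The coefficient of p·r in Q is 4. For a symmetric A this equals A[1,3] + A[3,1] = 2·A[1,3].
So A[1,3] = 4/2 = 2.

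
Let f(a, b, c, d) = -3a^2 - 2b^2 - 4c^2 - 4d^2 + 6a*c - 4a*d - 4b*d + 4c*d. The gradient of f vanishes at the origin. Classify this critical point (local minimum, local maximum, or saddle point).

local maximum

The Hessian at the origin is H = [[-6, 0, 6, -4], [0, -4, 0, -4], [6, 0, -8, 4], [-4, -4, 4, -8]].
An LDLᵀ factorisation of H has diagonal entries -6, -4, -2, -4/3.
That gives 4 negative pivots.
H is negative definite, so the origin is a strict local maximum.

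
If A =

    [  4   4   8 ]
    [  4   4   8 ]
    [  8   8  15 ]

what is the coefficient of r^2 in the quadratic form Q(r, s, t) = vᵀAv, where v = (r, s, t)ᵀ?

4

The coefficient of r^2 is the diagonal entry A[1,1] = 4.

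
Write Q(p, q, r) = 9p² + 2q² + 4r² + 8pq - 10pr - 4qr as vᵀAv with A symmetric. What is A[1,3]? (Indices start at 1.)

-5

The coefficient of p·r in Q is -10. For a symmetric A this equals A[1,3] + A[3,1] = 2·A[1,3].
So A[1,3] = -10/2 = -5.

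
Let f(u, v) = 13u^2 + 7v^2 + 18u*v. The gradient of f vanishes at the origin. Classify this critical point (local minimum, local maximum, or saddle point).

local minimum

The Hessian at the origin is H = [[26, 18], [18, 14]].
det H = 26·14 − (18)² = 40 > 0 and H[1,1] = 26 > 0, so H is positive definite.
Therefore the origin is a local minimum.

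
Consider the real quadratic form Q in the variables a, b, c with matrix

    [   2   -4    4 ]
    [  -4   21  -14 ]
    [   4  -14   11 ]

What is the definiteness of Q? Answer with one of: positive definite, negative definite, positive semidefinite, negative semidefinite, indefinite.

Leading principal minors: Δ_1 = 2, Δ_2 = 26, Δ_3 = 6.
All leading principal minors are positive, so by Sylvester's criterion Q is positive definite.

positive definite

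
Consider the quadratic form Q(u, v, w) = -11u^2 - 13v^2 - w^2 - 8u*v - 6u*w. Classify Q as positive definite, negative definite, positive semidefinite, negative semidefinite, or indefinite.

negative definite

The associated matrix is A = [[-11, -4, -3], [-4, -13, 0], [-3, 0, -1]].
An LDLᵀ factorisation of A has diagonal entries -11, -127/11, -10/127.
That gives 3 negative pivots.
Hence Q is negative definite.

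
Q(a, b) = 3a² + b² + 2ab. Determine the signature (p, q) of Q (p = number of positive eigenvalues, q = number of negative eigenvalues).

Write A = [[3, 1], [1, 1]].
Congruent diagonalization of A (simultaneous row and column reduction) yields pivots 3, 2/3.
That gives 2 positive pivots.

(2, 0)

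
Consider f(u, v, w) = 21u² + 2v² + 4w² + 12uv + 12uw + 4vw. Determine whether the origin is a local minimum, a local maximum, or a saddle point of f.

local minimum

The Hessian at the origin is H = [[42, 12, 12], [12, 4, 4], [12, 4, 8]].
Row-reducing H symmetrically gives the diagonal entries 42, 4/7, 4.
That gives 3 positive pivots.
H is positive definite, so the origin is a strict local minimum.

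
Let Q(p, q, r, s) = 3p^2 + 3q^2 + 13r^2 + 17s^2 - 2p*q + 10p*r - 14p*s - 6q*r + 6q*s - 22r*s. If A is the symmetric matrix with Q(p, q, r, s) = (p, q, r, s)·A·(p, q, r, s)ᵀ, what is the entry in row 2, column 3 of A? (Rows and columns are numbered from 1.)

-3

The coefficient of q·r in Q is -6. For a symmetric A this equals A[2,3] + A[3,2] = 2·A[2,3].
So A[2,3] = -6/2 = -3.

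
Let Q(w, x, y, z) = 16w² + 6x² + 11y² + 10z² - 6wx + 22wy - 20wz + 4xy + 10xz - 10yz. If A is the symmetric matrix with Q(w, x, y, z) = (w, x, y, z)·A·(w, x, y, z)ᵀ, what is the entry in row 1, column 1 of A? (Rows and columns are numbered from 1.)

The coefficient of w² in Q is 16, and that is exactly A[1,1].

16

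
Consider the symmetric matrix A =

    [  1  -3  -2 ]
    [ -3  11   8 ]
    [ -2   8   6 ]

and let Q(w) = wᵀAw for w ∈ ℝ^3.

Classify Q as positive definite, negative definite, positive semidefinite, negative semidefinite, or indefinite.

positive semidefinite

Symmetric row and column elimination reduces A to a congruent diagonal form with pivots 1, 2, 0.
Counting signs: 2 positive, 1 zero.
Hence Q is positive semidefinite.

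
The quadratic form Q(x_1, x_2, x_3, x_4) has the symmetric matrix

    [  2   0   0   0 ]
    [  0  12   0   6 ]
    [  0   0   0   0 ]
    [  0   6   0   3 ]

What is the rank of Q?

Congruent diagonalization of A (simultaneous row and column reduction) yields pivots 2, 12, 0, 0.
So there are 2 positive, 2 zero pivots.
The rank is the number of nonzero pivots: 2.

2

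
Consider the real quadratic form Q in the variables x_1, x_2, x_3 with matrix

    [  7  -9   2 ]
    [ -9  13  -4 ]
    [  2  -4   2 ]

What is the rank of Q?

Applying the same elementary operations to the rows and columns of A produces a congruent diagonal matrix with entries 7, 10/7, 0.
That gives 2 positive, 1 zero pivots.
The rank is the number of nonzero pivots: 2.

2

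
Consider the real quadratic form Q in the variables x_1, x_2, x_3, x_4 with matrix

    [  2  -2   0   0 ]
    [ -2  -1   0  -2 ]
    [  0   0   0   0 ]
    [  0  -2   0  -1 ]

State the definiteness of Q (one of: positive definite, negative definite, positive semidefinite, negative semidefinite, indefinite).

indefinite

Congruent diagonalization of A (simultaneous row and column reduction) yields pivots 2, -3, 0, 1/3.
That gives 2 positive, 1 negative, 1 zero pivots.
Hence Q is indefinite.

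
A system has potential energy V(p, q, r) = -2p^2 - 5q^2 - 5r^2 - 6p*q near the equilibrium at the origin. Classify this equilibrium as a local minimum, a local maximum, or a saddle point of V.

local maximum

The Hessian at the origin is H = [[-4, -6, 0], [-6, -10, 0], [0, 0, -10]].
An LDLᵀ factorisation of H has diagonal entries -4, -1, -10.
So there are 3 negative pivots.
H is negative definite, so the origin is a strict local maximum.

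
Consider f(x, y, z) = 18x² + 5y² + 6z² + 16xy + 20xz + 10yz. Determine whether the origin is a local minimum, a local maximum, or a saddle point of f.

local minimum

The Hessian at the origin is H = [[36, 16, 20], [16, 10, 10], [20, 10, 12]].
Congruent diagonalization of H (simultaneous row and column reduction) yields pivots 36, 26/9, 6/13.
Counting signs: 3 positive.
H is positive definite, so the origin is a strict local minimum.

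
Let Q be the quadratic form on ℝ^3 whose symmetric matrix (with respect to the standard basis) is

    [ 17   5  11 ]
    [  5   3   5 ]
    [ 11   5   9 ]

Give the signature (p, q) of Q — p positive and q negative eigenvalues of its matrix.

(2, 1)

An LDLᵀ factorisation of A has diagonal entries 17, 26/17, -2/13.
Counting signs: 2 positive, 1 negative.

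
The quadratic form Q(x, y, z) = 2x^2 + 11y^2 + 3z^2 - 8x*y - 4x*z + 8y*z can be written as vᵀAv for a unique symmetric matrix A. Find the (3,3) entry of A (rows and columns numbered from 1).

The coefficient of z^2 in Q is 3, and that is exactly A[3,3].

3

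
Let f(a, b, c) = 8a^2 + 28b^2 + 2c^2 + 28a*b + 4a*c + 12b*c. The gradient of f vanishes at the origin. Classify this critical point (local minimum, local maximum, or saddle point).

The Hessian at the origin is H = [[16, 28, 4], [28, 56, 12], [4, 12, 4]].
Symmetric row and column elimination reduces H to a congruent diagonal form with pivots 16, 7, -4/7.
Counting signs: 2 positive, 1 negative.
H is indefinite, so the origin is a saddle point.

saddle point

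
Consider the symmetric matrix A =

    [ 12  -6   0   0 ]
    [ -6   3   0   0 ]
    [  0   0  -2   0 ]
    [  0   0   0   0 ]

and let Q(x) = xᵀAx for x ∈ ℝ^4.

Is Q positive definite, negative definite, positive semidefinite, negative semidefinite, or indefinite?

indefinite

Applying the same elementary operations to the rows and columns of A produces a congruent diagonal matrix with entries 12, 0, -2, 0.
That gives 1 positive, 1 negative, 2 zero pivots.
Hence Q is indefinite.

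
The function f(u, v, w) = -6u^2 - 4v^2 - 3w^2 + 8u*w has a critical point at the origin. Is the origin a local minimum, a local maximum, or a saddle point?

local maximum

The Hessian at the origin is H = [[-12, 0, 8], [0, -8, 0], [8, 0, -6]].
Applying the same elementary operations to the rows and columns of H produces a congruent diagonal matrix with entries -12, -8, -2/3.
That gives 3 negative pivots.
H is negative definite, so the origin is a strict local maximum.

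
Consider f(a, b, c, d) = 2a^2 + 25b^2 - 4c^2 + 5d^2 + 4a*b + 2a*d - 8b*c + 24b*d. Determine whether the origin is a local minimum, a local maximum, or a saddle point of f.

saddle point

The Hessian at the origin is H = [[4, 4, 0, 2], [4, 50, -8, 24], [0, -8, -8, 0], [2, 24, 0, 10]].
Congruent diagonalization of H (simultaneous row and column reduction) yields pivots 4, 46, -216/23, 1/27.
So there are 3 positive, 1 negative pivots.
H is indefinite, so the origin is a saddle point.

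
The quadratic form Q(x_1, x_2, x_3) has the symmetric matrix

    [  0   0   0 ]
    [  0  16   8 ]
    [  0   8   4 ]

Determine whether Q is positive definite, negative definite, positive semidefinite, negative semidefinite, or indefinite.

Row-reducing A symmetrically gives the diagonal entries 0, 16, 0.
So there are 1 positive, 2 zero pivots.
Hence Q is positive semidefinite.

positive semidefinite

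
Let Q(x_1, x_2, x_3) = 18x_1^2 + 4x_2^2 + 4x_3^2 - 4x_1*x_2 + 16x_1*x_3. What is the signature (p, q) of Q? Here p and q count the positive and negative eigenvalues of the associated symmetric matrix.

(3, 0)

Write A = [[18, -2, 8], [-2, 4, 0], [8, 0, 4]].
Applying the same elementary operations to the rows and columns of A produces a congruent diagonal matrix with entries 18, 34/9, 4/17.
So there are 3 positive pivots.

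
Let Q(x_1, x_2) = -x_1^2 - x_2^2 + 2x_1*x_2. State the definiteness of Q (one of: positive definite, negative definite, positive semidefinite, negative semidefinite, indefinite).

negative semidefinite

The symmetric matrix of Q is [[-1, 1], [1, -1]].
For the 2×2 matrix [[-1, 1], [1, -1]]: det = -1·-1 − (1)² = 0, trace = -2.
det = 0 so one eigenvalue is zero; the form is semidefinite with the sign of the trace.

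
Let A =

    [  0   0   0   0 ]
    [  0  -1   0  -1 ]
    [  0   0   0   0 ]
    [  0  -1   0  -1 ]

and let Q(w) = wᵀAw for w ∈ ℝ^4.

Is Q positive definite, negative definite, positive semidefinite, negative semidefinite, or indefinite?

Symmetric row and column elimination reduces A to a congruent diagonal form with pivots 0, -1, 0, 0.
That gives 1 negative, 3 zero pivots.
Hence Q is negative semidefinite.

negative semidefinite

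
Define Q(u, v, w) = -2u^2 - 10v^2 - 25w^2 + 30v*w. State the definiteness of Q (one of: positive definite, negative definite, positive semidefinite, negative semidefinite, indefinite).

negative definite

The symmetric matrix of Q is A = [[-2, 0, 0], [0, -10, 15], [0, 15, -25]].
Leading principal minors: Δ_1 = -2, Δ_2 = 20, Δ_3 = -50.
The signs alternate starting with Δ_1 < 0, so by Sylvester's criterion Q is negative definite.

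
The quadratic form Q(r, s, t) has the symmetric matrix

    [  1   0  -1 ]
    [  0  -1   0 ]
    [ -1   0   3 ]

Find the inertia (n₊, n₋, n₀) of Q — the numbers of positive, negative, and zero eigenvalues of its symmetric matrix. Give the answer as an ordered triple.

(2, 1, 0)

Row-reducing A symmetrically gives the diagonal entries 1, -1, 2.
Counting signs: 2 positive, 1 negative.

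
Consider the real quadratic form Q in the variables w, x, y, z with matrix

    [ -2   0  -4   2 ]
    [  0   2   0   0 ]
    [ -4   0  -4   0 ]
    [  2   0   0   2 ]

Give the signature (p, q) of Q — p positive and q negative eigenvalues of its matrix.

Row-reducing A symmetrically gives the diagonal entries -2, 2, 4, 0.
That gives 2 positive, 1 negative, 1 zero pivots.

(2, 1)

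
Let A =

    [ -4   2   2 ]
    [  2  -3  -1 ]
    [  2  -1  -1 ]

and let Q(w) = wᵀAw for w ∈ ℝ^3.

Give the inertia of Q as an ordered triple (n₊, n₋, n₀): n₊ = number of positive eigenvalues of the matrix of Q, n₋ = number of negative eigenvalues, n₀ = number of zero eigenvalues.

Congruent diagonalization of A (simultaneous row and column reduction) yields pivots -4, -2, 0.
Counting signs: 2 negative, 1 zero.

(0, 2, 1)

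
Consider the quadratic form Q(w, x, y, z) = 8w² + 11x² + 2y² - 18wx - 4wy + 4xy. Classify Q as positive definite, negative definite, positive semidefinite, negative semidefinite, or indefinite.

positive semidefinite

Write A = [[8, -9, -2, 0], [-9, 11, 2, 0], [-2, 2, 2, 0], [0, 0, 0, 0]].
Congruent diagonalization of A (simultaneous row and column reduction) yields pivots 8, 7/8, 10/7, 0.
That gives 3 positive, 1 zero pivots.
Hence Q is positive semidefinite.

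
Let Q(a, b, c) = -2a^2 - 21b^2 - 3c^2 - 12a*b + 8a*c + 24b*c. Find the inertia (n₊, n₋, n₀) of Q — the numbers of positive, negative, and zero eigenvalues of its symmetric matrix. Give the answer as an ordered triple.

The associated matrix is A = [[-2, -6, 4], [-6, -21, 12], [4, 12, -3]].
Symmetric row and column elimination reduces A to a congruent diagonal form with pivots -2, -3, 5.
So there are 1 positive, 2 negative pivots.

(1, 2, 0)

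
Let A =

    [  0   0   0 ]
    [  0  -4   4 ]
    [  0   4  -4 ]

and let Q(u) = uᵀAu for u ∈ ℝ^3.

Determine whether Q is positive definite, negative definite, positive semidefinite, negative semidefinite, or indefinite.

negative semidefinite

Row-reducing A symmetrically gives the diagonal entries 0, -4, 0.
So there are 1 negative, 2 zero pivots.
Hence Q is negative semidefinite.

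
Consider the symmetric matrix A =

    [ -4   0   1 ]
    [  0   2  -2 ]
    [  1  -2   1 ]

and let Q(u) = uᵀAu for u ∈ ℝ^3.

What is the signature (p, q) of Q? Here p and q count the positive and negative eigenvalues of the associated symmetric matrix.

(1, 2)

Congruent diagonalization of A (simultaneous row and column reduction) yields pivots -4, 2, -3/4.
So there are 1 positive, 2 negative pivots.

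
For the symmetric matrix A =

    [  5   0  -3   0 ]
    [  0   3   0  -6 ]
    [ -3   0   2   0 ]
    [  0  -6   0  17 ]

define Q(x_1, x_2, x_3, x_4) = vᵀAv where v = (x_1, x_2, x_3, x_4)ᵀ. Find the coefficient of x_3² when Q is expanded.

2

The coefficient of x_3² is the diagonal entry A[3,3] = 2.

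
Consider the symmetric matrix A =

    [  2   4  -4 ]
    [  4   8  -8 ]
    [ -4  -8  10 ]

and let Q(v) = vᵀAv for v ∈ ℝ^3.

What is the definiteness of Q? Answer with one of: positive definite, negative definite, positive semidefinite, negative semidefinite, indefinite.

Congruent diagonalization of A (simultaneous row and column reduction) yields pivots 2, 0, 2.
Counting signs: 2 positive, 1 zero.
Hence Q is positive semidefinite.

positive semidefinite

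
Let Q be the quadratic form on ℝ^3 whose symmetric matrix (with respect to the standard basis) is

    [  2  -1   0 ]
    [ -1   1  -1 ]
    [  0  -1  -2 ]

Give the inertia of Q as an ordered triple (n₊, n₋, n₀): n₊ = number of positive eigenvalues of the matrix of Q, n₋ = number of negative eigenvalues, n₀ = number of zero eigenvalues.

(2, 1, 0)

Applying the same elementary operations to the rows and columns of A produces a congruent diagonal matrix with entries 2, 1/2, -4.
Counting signs: 2 positive, 1 negative.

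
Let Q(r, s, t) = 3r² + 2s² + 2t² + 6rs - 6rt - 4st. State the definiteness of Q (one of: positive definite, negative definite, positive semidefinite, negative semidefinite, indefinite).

The associated matrix is A = [[3, 3, -3], [3, 2, -2], [-3, -2, 2]].
Symmetric row and column elimination reduces A to a congruent diagonal form with pivots 3, -1, 0.
So there are 1 positive, 1 negative, 1 zero pivots.
Hence Q is indefinite.

indefinite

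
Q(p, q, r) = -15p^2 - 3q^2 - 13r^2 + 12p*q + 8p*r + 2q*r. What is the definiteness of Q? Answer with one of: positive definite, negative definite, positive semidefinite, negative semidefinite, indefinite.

The symmetric matrix is A = [[-15, 6, 4], [6, -3, 1], [4, 1, -13]].
Row-reducing A symmetrically gives the diagonal entries -15, -3/5, -2/3.
So there are 3 negative pivots.
Hence Q is negative definite.

negative definite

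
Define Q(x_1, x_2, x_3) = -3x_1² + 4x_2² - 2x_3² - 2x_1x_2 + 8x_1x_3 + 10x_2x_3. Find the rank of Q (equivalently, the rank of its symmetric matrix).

3

The associated matrix is A = [[-3, -1, 4], [-1, 4, 5], [4, 5, -2]].
Symmetric row and column elimination reduces A to a congruent diagonal form with pivots -3, 13/3, 3/13.
Counting signs: 2 positive, 1 negative.
The rank is the number of nonzero pivots: 3.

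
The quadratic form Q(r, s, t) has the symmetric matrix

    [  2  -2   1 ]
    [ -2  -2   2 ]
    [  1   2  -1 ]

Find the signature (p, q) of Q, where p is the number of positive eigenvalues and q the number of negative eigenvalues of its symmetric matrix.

(2, 1)

Row-reducing A symmetrically gives the diagonal entries 2, -4, 3/4.
So there are 2 positive, 1 negative pivots.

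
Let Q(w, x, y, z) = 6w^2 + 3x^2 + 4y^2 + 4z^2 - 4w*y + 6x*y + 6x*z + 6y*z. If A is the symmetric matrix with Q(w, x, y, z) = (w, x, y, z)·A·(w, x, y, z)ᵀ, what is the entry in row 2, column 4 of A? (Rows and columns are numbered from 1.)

3

The coefficient of x·z in Q is 6. For a symmetric A this equals A[2,4] + A[4,2] = 2·A[2,4].
So A[2,4] = 6/2 = 3.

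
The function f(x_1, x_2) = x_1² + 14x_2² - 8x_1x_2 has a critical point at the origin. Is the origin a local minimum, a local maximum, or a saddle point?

The Hessian at the origin is H = [[2, -8], [-8, 28]].
det H = 2·28 − (-8)² = -8 < 0, so H is indefinite.
Therefore the origin is a saddle point.

saddle point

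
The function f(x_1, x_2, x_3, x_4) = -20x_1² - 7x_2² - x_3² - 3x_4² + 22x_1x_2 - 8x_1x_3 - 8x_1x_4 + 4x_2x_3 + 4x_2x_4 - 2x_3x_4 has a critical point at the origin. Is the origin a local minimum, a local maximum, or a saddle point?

local maximum

The Hessian at the origin is H = [[-40, 22, -8, -8], [22, -14, 4, 4], [-8, 4, -2, -2], [-8, 4, -2, -6]].
An LDLᵀ factorisation of H has diagonal entries -40, -19/10, -6/19, -4.
So there are 4 negative pivots.
H is negative definite, so the origin is a strict local maximum.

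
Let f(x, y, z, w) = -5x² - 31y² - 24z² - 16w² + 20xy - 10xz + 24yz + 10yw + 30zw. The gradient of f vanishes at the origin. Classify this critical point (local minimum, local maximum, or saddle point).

The Hessian at the origin is H = [[-10, 20, -10, 0], [20, -62, 24, 10], [-10, 24, -48, 30], [0, 10, 30, -32]].
An LDLᵀ factorisation of H has diagonal entries -10, -22, -410/11, -12/41.
That gives 4 negative pivots.
H is negative definite, so the origin is a strict local maximum.

local maximum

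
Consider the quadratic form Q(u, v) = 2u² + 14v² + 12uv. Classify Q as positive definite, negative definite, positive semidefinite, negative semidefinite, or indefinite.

indefinite

The symmetric matrix of Q is [[2, 6], [6, 14]].
For the 2×2 matrix [[2, 6], [6, 14]]: det = 2·14 − (6)² = -8, trace = 16.
det < 0 so the eigenvalues have opposite signs; the form is indefinite.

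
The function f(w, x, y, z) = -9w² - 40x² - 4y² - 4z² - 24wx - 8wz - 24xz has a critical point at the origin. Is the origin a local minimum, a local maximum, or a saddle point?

The Hessian at the origin is H = [[-18, -24, 0, -8], [-24, -80, 0, -24], [0, 0, -8, 0], [-8, -24, 0, -8]].
An LDLᵀ factorisation of H has diagonal entries -18, -48, -8, -20/27.
Counting signs: 4 negative.
H is negative definite, so the origin is a strict local maximum.

local maximum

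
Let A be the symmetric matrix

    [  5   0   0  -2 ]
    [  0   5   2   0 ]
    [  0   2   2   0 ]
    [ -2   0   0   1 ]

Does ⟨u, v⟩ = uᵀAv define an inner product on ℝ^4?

yes

Leading principal minors: Δ_1 = 5, Δ_2 = 25, Δ_3 = 30, Δ_4 = 6.
All leading principal minors are positive, so by Sylvester's criterion Q is positive definite.
⟨·,·⟩ is an inner product exactly when A is positive definite.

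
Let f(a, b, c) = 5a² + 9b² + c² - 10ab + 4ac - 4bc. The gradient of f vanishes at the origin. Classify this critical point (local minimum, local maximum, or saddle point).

The Hessian at the origin is H = [[10, -10, 4], [-10, 18, -4], [4, -4, 2]].
Symmetric row and column elimination reduces H to a congruent diagonal form with pivots 10, 8, 2/5.
Counting signs: 3 positive.
H is positive definite, so the origin is a strict local minimum.

local minimum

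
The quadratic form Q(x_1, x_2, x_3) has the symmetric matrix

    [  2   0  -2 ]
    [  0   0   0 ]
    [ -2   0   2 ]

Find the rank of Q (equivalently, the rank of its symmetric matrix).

1

Row-reducing A symmetrically gives the diagonal entries 2, 0, 0.
Counting signs: 1 positive, 2 zero.
The rank is the number of nonzero pivots: 1.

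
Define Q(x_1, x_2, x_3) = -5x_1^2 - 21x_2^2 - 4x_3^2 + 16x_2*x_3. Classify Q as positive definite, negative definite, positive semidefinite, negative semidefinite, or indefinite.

negative definite

The symmetric matrix of Q is A = [[-5, 0, 0], [0, -21, 8], [0, 8, -4]].
Leading principal minors: Δ_1 = -5, Δ_2 = 105, Δ_3 = -100.
The signs alternate starting with Δ_1 < 0, so by Sylvester's criterion Q is negative definite.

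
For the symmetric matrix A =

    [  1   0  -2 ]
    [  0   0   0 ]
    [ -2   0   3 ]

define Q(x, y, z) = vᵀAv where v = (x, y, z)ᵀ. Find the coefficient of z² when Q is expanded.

3

The coefficient of z² is the diagonal entry A[3,3] = 3.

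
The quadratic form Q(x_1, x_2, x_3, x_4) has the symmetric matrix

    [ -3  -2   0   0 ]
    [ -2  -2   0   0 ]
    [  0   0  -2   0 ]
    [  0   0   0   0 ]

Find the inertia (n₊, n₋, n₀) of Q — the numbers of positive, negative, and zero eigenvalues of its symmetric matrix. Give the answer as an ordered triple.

(0, 3, 1)

Congruent diagonalization of A (simultaneous row and column reduction) yields pivots -3, -2/3, -2, 0.
That gives 3 negative, 1 zero pivots.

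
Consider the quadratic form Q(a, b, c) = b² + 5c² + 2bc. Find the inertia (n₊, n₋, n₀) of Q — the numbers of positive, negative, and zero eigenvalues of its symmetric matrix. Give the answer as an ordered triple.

(2, 0, 1)

The associated matrix is A = [[0, 0, 0], [0, 1, 1], [0, 1, 5]].
Applying the same elementary operations to the rows and columns of A produces a congruent diagonal matrix with entries 0, 1, 4.
Counting signs: 2 positive, 1 zero.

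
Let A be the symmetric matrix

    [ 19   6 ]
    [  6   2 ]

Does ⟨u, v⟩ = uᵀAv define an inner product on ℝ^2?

yes

Leading principal minors: Δ_1 = 19, Δ_2 = 2.
All leading principal minors are positive, so by Sylvester's criterion Q is positive definite.
⟨·,·⟩ is an inner product exactly when A is positive definite.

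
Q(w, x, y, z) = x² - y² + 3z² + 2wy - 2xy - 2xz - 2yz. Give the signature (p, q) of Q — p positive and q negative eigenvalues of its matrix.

The symmetric matrix is A = [[0, 0, 1, 0], [0, 1, -1, -1], [1, -1, -1, -1], [0, -1, -1, 3]].
By Sylvester's law of inertia any congruent diagonalization of A has 3 positive, 1 negative and 0 zero entries.

(3, 1)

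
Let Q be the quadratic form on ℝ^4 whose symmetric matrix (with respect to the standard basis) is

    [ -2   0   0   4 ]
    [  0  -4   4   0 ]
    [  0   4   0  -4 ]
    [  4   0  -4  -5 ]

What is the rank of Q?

Symmetric row and column elimination reduces A to a congruent diagonal form with pivots -2, -4, 4, -1.
That gives 1 positive, 3 negative pivots.
The rank is the number of nonzero pivots: 4.

4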